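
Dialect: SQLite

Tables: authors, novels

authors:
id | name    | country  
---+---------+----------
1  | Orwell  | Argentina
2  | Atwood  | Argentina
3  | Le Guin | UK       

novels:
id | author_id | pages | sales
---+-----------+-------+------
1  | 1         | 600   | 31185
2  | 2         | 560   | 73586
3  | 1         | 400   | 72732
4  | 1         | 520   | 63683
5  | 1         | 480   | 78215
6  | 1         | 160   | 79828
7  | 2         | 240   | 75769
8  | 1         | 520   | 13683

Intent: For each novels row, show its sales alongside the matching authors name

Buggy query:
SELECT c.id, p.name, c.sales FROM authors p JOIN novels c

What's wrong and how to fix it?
Bug: JOIN with no ON clause produces a cartesian product; every novels row pairs with every authors row

Fix: Specify the join condition linking the foreign key to the parent id

Corrected query:
SELECT c.id, p.name, c.sales FROM authors p JOIN novels c ON c.author_id = p.id

Result:
id | name   | sales
---+--------+------
1  | Orwell | 31185
2  | Atwood | 73586
3  | Orwell | 72732
4  | Orwell | 63683
5  | Orwell | 78215
6  | Orwell | 79828
7  | Atwood | 75769
8  | Orwell | 13683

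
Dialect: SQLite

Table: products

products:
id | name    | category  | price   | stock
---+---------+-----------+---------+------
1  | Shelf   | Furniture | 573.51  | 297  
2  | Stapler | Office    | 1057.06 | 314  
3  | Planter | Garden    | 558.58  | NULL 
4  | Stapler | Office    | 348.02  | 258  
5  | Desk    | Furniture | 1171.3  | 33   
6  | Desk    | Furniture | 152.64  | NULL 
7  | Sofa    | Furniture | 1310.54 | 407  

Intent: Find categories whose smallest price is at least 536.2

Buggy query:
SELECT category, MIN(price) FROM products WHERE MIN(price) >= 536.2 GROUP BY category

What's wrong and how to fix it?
Bug: Aggregates like MIN are computed per group after WHERE runs

Fix: Use HAVING for the per-group MIN condition

Corrected query:
SELECT category, MIN(price) FROM products GROUP BY category HAVING MIN(price) >= 536.2

Result:
category | MIN(price)
---------+-----------
Garden   | 558.58    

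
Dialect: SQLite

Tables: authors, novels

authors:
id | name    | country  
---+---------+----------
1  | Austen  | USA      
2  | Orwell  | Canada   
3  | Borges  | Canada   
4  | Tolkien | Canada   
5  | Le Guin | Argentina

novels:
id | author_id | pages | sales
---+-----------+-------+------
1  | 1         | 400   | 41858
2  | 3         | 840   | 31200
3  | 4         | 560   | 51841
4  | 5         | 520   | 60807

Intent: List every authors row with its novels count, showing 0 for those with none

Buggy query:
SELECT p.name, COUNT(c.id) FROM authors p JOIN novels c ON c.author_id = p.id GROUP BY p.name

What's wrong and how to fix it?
Bug: An inner join excludes parents with zero children

Fix: Use LEFT JOIN so parents without children still appear (COUNT(c.id) gives 0)

Corrected query:
SELECT p.name, COUNT(c.id) FROM authors p LEFT JOIN novels c ON c.author_id = p.id GROUP BY p.name

Result:
name    | COUNT(c.id)
--------+------------
Austen  | 1          
Borges  | 1          
Le Guin | 1          
Orwell  | 0          
Tolkien | 1          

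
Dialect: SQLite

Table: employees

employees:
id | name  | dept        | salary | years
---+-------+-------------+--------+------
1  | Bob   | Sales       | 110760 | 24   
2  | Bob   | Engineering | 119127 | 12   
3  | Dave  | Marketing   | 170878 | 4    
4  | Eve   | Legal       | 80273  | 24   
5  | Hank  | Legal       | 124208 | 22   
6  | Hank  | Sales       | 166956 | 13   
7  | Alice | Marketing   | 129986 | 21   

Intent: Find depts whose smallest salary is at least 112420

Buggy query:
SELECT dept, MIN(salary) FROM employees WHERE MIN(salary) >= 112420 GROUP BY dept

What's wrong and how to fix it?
Bug: MIN() in WHERE is a misuse of aggregate

Fix: Replace WHERE with HAVING after the GROUP BY

Corrected query:
SELECT dept, MIN(salary) FROM employees GROUP BY dept HAVING MIN(salary) >= 112420

Result:
dept        | MIN(salary)
------------+------------
Engineering | 119127     
Marketing   | 129986     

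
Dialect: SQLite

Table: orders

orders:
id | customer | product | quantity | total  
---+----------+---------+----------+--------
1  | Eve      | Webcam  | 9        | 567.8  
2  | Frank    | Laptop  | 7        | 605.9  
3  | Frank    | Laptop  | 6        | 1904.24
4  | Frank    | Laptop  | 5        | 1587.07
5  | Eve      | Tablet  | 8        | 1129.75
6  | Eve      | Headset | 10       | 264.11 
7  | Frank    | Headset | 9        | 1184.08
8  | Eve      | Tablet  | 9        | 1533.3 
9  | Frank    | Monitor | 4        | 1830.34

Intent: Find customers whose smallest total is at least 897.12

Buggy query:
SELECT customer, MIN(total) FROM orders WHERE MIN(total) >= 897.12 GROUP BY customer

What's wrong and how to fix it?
Bug: MIN() in WHERE is a misuse of aggregate

Fix: Use HAVING for the per-group MIN condition

Corrected query:
SELECT customer, MIN(total) FROM orders GROUP BY customer HAVING MIN(total) >= 897.12

Result:
(no rows)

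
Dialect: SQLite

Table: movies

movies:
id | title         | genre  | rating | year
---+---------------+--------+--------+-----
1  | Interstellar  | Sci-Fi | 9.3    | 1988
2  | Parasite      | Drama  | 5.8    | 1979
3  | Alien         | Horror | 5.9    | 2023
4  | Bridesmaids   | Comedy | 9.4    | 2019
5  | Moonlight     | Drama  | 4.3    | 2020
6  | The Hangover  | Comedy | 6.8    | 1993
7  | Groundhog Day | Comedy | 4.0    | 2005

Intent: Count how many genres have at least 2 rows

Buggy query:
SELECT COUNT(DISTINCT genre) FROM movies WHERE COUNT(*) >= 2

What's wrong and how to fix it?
Bug: WHERE filters individual rows, not groups, so a group-level COUNT is invalid there

Fix: Use a subquery that GROUPs and filters with HAVING, then count its rows

Corrected query:
SELECT COUNT(*) FROM (SELECT genre FROM movies GROUP BY genre HAVING COUNT(*) >= 2)

Result:
COUNT(*)
--------
2       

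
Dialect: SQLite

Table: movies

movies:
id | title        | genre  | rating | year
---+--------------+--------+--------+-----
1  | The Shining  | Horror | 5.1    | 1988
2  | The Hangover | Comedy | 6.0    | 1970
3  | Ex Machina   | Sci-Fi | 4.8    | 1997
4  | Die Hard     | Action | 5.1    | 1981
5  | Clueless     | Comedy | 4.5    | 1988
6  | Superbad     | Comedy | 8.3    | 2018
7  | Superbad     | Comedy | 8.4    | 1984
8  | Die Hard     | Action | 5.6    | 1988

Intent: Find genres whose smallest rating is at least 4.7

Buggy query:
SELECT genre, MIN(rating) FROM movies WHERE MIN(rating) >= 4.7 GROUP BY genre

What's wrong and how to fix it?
Bug: MIN() in WHERE is a misuse of aggregate

Fix: Use HAVING for the per-group MIN condition

Corrected query:
SELECT genre, MIN(rating) FROM movies GROUP BY genre HAVING MIN(rating) >= 4.7

Result:
genre  | MIN(rating)
-------+------------
Action | 5.1        
Horror | 5.1        
Sci-Fi | 4.8        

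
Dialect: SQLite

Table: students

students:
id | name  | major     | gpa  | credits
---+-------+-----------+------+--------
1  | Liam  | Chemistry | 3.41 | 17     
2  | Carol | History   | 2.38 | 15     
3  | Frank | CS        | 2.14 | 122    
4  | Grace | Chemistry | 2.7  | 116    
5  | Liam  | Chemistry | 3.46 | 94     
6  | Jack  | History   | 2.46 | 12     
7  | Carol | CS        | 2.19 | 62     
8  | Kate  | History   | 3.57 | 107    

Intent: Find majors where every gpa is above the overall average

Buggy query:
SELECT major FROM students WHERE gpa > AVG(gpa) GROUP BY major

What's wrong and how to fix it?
Bug: AVG() is an aggregate; it can't sit directly in WHERE

Fix: Compute the overall average in a scalar subquery and compare each group's MIN against it in HAVING

Corrected query:
SELECT major FROM students GROUP BY major HAVING MIN(gpa) > (SELECT AVG(gpa) FROM students)

Result:
(no rows)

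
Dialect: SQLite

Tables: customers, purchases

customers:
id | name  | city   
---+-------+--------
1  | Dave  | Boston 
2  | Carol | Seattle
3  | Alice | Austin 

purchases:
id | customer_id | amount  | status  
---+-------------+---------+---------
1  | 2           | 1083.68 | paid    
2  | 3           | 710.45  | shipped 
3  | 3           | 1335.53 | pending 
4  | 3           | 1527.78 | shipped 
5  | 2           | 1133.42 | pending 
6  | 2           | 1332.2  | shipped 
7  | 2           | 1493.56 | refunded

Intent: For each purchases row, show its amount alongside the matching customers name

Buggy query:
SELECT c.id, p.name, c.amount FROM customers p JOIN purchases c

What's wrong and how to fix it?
Bug: JOIN with no ON clause produces a cartesian product; every purchases row pairs with every customers row

Fix: Add ON c.customer_id = p.id to the JOIN

Corrected query:
SELECT c.id, p.name, c.amount FROM customers p JOIN purchases c ON c.customer_id = p.id

Result:
id | name  | amount 
---+-------+--------
1  | Carol | 1083.68
2  | Alice | 710.45 
3  | Alice | 1335.53
4  | Alice | 1527.78
5  | Carol | 1133.42
6  | Carol | 1332.2 
7  | Carol | 1493.56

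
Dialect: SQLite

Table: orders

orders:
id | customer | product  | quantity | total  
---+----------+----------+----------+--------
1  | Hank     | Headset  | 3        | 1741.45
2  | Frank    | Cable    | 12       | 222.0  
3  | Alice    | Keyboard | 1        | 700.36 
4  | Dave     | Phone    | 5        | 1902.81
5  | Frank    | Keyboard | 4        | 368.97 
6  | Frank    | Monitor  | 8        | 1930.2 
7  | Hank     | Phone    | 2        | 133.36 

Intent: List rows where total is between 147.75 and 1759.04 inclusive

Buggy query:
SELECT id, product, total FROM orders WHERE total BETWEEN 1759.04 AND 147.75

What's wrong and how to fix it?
Bug: The bounds are reversed; BETWEEN a AND b requires a <= b to match anything

Fix: Write BETWEEN 147.75 AND 1759.04

Corrected query:
SELECT id, product, total FROM orders WHERE total BETWEEN 147.75 AND 1759.04

Result:
id | product  | total  
---+----------+--------
1  | Headset  | 1741.45
2  | Cable    | 222    
3  | Keyboard | 700.36 
5  | Keyboard | 368.97 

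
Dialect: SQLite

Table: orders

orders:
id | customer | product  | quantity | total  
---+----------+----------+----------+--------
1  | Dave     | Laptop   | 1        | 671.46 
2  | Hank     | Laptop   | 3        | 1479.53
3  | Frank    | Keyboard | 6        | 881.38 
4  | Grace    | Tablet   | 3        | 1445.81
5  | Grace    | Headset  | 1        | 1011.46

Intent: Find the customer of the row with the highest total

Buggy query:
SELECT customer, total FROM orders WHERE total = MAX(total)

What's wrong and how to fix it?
Bug: MAX(total) is an aggregate and cannot be used directly in WHERE

Fix: Use a subquery: WHERE total = (SELECT MAX(total) FROM orders)

Corrected query:
SELECT customer, total FROM orders WHERE total = (SELECT MAX(total) FROM orders)

Result:
customer | total  
---------+--------
Hank     | 1479.53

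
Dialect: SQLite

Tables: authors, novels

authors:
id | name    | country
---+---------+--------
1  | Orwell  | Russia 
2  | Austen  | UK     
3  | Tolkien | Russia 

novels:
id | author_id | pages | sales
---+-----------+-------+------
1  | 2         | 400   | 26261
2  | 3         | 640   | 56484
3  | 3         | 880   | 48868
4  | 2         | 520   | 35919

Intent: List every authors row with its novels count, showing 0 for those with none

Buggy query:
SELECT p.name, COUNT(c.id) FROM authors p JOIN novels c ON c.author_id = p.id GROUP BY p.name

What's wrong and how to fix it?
Bug: An inner join excludes parents with zero children

Fix: Use LEFT JOIN so parents without children still appear (COUNT(c.id) gives 0)

Corrected query:
SELECT p.name, COUNT(c.id) FROM authors p LEFT JOIN novels c ON c.author_id = p.id GROUP BY p.name

Result:
name    | COUNT(c.id)
--------+------------
Austen  | 2          
Orwell  | 0          
Tolkien | 2          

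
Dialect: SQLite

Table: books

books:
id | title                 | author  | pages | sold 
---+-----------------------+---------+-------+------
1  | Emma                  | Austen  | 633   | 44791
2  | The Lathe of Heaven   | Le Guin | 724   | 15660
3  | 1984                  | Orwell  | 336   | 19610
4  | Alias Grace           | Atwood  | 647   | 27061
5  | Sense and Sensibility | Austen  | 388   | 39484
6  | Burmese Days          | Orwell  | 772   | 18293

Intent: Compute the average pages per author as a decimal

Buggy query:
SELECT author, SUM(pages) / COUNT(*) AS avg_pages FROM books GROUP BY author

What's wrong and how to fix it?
Bug: SUM(pages) and COUNT(*) are both integers; the division truncates the fractional part

Fix: Cast one side to REAL so the division keeps the fractional part

Corrected query:
SELECT author, SUM(pages) * 1.0 / COUNT(*) AS avg_pages FROM books GROUP BY author

Result:
author  | avg_pages
--------+----------
Atwood  | 647      
Austen  | 510.5    
Le Guin | 724      
Orwell  | 554      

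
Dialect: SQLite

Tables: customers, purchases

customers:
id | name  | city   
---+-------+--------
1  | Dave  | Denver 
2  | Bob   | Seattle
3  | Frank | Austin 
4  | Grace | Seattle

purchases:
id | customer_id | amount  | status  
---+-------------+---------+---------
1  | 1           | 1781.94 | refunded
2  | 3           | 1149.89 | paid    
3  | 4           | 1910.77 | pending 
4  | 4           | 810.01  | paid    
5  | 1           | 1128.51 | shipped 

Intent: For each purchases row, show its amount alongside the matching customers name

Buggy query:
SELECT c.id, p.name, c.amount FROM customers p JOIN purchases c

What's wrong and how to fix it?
Bug: JOIN with no ON clause produces a cartesian product; every purchases row pairs with every customers row

Fix: Specify the join condition linking the foreign key to the parent id

Corrected query:
SELECT c.id, p.name, c.amount FROM customers p JOIN purchases c ON c.customer_id = p.id

Result:
id | name  | amount 
---+-------+--------
1  | Dave  | 1781.94
2  | Frank | 1149.89
3  | Grace | 1910.77
4  | Grace | 810.01 
5  | Dave  | 1128.51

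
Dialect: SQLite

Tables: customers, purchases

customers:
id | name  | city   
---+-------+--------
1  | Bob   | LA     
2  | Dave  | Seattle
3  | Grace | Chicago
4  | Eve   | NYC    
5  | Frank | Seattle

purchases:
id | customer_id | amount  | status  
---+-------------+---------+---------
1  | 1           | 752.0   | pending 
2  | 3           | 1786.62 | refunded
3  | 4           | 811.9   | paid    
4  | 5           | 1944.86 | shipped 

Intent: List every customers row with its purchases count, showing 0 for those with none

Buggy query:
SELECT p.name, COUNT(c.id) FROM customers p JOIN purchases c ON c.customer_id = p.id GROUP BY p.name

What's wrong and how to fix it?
Bug: INNER JOIN drops customers rows that have no matching purchases rows

Fix: Use LEFT JOIN so parents without children still appear (COUNT(c.id) gives 0)

Corrected query:
SELECT p.name, COUNT(c.id) FROM customers p LEFT JOIN purchases c ON c.customer_id = p.id GROUP BY p.name

Result:
name  | COUNT(c.id)
------+------------
Bob   | 1          
Dave  | 0          
Eve   | 1          
Frank | 1          
Grace | 1          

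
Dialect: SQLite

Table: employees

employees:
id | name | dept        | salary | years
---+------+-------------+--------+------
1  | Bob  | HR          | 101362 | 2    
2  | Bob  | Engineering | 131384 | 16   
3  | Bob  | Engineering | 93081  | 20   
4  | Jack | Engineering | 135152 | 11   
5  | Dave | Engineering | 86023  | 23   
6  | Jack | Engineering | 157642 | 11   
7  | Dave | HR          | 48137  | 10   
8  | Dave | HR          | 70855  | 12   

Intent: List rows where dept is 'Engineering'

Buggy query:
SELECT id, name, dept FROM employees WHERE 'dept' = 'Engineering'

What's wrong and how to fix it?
Bug: Single quotes denote string literals in SQL; the column name is being compared as a constant string

Fix: Remove the quotes around the column name (or use double quotes for an identifier)

Corrected query:
SELECT id, name, dept FROM employees WHERE dept = 'Engineering'

Result:
id | name | dept       
---+------+------------
2  | Bob  | Engineering
3  | Bob  | Engineering
4  | Jack | Engineering
5  | Dave | Engineering
6  | Jack | Engineering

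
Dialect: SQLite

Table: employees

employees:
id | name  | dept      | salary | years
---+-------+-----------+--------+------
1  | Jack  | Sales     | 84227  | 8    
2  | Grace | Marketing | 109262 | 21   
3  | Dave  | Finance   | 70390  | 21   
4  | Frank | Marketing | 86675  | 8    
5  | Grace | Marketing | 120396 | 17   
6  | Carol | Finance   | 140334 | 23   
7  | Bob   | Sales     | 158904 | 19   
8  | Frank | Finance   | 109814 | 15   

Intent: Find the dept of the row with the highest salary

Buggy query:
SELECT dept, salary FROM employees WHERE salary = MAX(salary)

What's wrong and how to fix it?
Bug: WHERE is evaluated per row; an aggregate over the whole table isn't defined there

Fix: Wrap MAX in a scalar subquery so WHERE compares against a single value

Corrected query:
SELECT dept, salary FROM employees WHERE salary = (SELECT MAX(salary) FROM employees)

Result:
dept  | salary
------+-------
Sales | 158904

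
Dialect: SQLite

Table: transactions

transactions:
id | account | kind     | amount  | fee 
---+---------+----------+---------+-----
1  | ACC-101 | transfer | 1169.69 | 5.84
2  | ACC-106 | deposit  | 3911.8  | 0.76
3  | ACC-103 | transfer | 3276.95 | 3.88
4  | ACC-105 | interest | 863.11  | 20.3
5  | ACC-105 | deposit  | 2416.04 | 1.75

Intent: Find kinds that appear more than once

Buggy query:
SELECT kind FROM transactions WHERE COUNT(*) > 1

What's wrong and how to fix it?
Bug: WHERE can't reference COUNT(*); aggregates are computed after WHERE

Fix: GROUP BY kind, then filter groups with HAVING COUNT(*) > 1

Corrected query:
SELECT kind FROM transactions GROUP BY kind HAVING COUNT(*) > 1

Result:
kind    
--------
deposit 
transfer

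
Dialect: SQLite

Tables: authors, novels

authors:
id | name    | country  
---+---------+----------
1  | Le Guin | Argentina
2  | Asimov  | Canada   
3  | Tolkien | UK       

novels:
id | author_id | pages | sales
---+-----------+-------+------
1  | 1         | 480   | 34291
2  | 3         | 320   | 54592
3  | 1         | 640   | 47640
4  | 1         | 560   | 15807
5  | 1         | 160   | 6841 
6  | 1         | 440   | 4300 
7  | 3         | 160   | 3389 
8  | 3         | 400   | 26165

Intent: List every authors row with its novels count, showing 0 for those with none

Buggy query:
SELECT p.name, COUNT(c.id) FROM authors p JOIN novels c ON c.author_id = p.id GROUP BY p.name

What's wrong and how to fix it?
Bug: INNER JOIN drops authors rows that have no matching novels rows

Fix: Switch to LEFT JOIN to retain unmatched parent rows

Corrected query:
SELECT p.name, COUNT(c.id) FROM authors p LEFT JOIN novels c ON c.author_id = p.id GROUP BY p.name

Result:
name    | COUNT(c.id)
--------+------------
Asimov  | 0          
Le Guin | 5          
Tolkien | 3          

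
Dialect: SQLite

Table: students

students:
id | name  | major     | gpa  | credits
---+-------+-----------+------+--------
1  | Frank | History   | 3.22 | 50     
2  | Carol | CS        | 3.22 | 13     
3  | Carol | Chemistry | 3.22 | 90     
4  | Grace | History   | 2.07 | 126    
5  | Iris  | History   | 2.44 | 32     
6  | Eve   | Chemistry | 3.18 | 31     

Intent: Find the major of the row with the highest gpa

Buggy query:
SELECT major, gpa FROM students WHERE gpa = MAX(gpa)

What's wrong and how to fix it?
Bug: MAX(gpa) is an aggregate and cannot be used directly in WHERE

Fix: Use a subquery: WHERE gpa = (SELECT MAX(gpa) FROM students)

Corrected query:
SELECT major, gpa FROM students WHERE gpa = (SELECT MAX(gpa) FROM students)

Result:
major     | gpa 
----------+-----
History   | 3.22
CS        | 3.22
Chemistry | 3.22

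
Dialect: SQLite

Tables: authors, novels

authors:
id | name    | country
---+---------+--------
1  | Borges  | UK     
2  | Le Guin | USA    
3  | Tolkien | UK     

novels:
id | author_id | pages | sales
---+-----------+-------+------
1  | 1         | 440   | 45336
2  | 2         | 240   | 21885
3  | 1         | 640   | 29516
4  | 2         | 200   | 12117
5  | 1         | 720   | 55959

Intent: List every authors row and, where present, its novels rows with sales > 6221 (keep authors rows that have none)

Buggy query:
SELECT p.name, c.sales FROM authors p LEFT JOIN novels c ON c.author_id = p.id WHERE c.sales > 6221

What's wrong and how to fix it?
Bug: Filtering c.sales in WHERE discards the NULL rows produced by LEFT JOIN, turning it into an inner join

Fix: Move the right-table condition into the ON clause so unmatched parents are kept

Corrected query:
SELECT p.name, c.sales FROM authors p LEFT JOIN novels c ON c.author_id = p.id AND c.sales > 6221

Result:
name    | sales
--------+------
Borges  | 29516
Borges  | 45336
Borges  | 55959
Le Guin | 12117
Le Guin | 21885
Tolkien | NULL 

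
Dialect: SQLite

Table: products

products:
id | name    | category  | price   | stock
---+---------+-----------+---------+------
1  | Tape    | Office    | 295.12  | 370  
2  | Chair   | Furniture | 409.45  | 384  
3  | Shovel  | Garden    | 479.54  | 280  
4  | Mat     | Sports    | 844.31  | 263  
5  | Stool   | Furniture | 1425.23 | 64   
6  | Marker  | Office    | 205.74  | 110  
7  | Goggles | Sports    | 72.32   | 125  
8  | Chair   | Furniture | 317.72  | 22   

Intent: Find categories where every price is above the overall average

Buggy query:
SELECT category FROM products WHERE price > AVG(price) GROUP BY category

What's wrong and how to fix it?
Bug: AVG() is an aggregate; it can't sit directly in WHERE

Fix: Use a subquery for AVG and a HAVING MIN(...) filter so the condition holds for every row in the group

Corrected query:
SELECT category FROM products GROUP BY category HAVING MIN(price) > (SELECT AVG(price) FROM products)

Result:
(no rows)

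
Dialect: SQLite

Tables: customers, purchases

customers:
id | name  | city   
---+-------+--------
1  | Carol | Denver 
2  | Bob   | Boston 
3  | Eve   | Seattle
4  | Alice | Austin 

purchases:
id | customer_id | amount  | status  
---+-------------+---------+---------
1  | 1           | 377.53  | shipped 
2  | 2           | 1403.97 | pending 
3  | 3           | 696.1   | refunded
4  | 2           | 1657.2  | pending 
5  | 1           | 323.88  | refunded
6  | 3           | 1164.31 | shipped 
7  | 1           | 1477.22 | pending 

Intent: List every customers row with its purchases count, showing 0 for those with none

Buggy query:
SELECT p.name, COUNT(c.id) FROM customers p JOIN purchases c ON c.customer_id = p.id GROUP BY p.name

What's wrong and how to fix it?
Bug: An inner join excludes parents with zero children

Fix: Use LEFT JOIN so parents without children still appear (COUNT(c.id) gives 0)

Corrected query:
SELECT p.name, COUNT(c.id) FROM customers p LEFT JOIN purchases c ON c.customer_id = p.id GROUP BY p.name

Result:
name  | COUNT(c.id)
------+------------
Alice | 0          
Bob   | 2          
Carol | 3          
Eve   | 2          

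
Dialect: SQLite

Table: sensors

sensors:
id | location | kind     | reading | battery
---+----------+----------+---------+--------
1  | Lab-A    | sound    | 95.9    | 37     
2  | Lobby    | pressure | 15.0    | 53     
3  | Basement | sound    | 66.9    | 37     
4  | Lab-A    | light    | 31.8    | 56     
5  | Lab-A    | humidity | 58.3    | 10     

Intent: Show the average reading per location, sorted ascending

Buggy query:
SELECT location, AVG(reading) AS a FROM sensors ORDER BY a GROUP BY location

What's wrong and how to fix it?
Bug: GROUP BY must precede ORDER BY

Fix: Move ORDER BY to the end, after GROUP BY

Corrected query:
SELECT location, AVG(reading) AS a FROM sensors GROUP BY location ORDER BY a

Result:
location | a   
---------+-----
Lobby    | 15  
Lab-A    | 62  
Basement | 66.9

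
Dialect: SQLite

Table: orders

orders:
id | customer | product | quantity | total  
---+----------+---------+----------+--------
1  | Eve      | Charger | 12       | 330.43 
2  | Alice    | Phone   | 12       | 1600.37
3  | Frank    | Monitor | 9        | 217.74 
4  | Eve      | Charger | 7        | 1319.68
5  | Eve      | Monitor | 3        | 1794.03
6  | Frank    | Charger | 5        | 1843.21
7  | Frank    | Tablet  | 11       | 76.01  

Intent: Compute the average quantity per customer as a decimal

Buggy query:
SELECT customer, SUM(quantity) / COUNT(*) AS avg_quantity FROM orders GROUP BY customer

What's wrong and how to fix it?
Bug: Both operands are integers, so '/' performs integer division and truncates

Fix: Cast one side to REAL so the division keeps the fractional part

Corrected query:
SELECT customer, SUM(quantity) * 1.0 / COUNT(*) AS avg_quantity FROM orders GROUP BY customer

Result:
customer | avg_quantity
---------+-------------
Alice    | 12          
Eve      | 7.333333    
Frank    | 8.333333    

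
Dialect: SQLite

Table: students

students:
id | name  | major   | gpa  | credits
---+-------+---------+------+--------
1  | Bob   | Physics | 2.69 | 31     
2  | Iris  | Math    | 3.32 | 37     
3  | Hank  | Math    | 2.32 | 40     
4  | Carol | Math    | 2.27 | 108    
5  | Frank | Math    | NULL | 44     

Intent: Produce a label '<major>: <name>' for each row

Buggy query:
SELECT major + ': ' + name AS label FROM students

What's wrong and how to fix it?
Bug: '+' is numeric addition; on text columns SQLite converts them to 0 instead of concatenating

Fix: Replace + with || to concatenate text

Corrected query:
SELECT major || ': ' || name AS label FROM students

Result:
label       
------------
Physics: Bob
Math: Iris  
Math: Hank  
Math: Carol 
Math: Frank 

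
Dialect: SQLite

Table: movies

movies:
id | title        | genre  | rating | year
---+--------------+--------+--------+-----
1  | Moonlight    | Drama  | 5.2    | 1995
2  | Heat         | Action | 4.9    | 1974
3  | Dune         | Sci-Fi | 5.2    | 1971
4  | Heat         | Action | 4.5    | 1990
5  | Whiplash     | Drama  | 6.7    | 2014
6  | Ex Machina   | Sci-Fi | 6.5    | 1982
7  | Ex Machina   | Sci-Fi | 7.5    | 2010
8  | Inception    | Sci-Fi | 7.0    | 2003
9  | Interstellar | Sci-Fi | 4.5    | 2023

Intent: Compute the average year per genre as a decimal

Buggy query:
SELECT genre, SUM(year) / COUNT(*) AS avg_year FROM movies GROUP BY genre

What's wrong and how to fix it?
Bug: Both operands are integers, so '/' performs integer division and truncates

Fix: Multiply by 1.0 (or CAST to REAL) to force floating-point division

Corrected query:
SELECT genre, SUM(year) * 1.0 / COUNT(*) AS avg_year FROM movies GROUP BY genre

Result:
genre  | avg_year
-------+---------
Action | 1982    
Drama  | 2004.5  
Sci-Fi | 1997.8  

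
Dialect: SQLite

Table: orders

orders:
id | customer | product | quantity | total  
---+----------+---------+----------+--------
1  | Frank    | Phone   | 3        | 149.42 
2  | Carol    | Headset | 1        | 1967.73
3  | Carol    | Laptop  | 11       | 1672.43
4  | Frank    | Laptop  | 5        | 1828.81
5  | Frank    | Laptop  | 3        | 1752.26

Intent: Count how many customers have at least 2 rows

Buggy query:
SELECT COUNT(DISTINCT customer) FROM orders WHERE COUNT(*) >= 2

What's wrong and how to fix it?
Bug: COUNT(*) cannot appear in WHERE; the per-group count doesn't exist yet

Fix: Use a subquery that GROUPs and filters with HAVING, then count its rows

Corrected query:
SELECT COUNT(*) FROM (SELECT customer FROM orders GROUP BY customer HAVING COUNT(*) >= 2)

Result:
COUNT(*)
--------
2       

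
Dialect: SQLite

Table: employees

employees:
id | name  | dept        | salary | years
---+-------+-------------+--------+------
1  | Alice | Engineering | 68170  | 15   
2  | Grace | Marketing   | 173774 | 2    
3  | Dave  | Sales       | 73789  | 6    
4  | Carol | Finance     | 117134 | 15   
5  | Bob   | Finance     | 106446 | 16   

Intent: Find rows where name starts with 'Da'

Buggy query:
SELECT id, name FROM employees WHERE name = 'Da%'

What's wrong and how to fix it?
Bug: Wildcards only work with LIKE; '=' treats '%' as a literal character

Fix: Replace '=' with LIKE so 'Da%' is treated as a pattern

Corrected query:
SELECT id, name FROM employees WHERE name LIKE 'Da%'

Result:
id | name
---+-----
3  | Dave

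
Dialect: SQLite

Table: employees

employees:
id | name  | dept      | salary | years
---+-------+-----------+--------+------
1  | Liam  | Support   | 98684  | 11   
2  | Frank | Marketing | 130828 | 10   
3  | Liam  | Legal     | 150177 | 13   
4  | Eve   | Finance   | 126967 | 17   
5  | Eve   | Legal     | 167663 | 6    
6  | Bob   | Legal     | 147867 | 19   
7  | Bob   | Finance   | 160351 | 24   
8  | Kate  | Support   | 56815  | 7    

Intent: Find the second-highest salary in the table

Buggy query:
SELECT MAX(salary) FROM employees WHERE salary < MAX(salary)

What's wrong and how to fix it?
Bug: MAX(salary) on the right of the comparison is an aggregate-in-WHERE error

Fix: Compute the overall MAX in a subquery, then take MAX of rows below it

Corrected query:
SELECT MAX(salary) FROM employees WHERE salary < (SELECT MAX(salary) FROM employees)

Result:
MAX(salary)
-----------
160351     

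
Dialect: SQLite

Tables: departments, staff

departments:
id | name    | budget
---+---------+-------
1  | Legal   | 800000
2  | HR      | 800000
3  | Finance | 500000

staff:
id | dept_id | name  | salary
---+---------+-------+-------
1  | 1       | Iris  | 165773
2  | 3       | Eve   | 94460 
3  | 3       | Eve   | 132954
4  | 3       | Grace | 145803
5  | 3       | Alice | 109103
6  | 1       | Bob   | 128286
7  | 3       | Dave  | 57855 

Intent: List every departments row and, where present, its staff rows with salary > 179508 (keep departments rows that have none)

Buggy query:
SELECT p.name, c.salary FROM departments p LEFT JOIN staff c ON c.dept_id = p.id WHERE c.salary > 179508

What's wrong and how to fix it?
Bug: A WHERE condition on the right-hand table after LEFT JOIN drops unmatched parents

Fix: Move the right-table condition into the ON clause so unmatched parents are kept

Corrected query:
SELECT p.name, c.salary FROM departments p LEFT JOIN staff c ON c.dept_id = p.id AND c.salary > 179508

Result:
name    | salary
--------+-------
Legal   | NULL  
HR      | NULL  
Finance | NULL  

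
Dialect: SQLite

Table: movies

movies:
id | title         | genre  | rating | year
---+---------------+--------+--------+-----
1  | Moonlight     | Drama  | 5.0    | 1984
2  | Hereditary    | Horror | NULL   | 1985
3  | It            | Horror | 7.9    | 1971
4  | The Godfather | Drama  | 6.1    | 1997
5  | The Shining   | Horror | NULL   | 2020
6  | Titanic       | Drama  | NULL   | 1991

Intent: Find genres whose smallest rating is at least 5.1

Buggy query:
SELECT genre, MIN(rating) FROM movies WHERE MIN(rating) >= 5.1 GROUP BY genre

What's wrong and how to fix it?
Bug: MIN() in WHERE is a misuse of aggregate

Fix: Use HAVING for the per-group MIN condition

Corrected query:
SELECT genre, MIN(rating) FROM movies GROUP BY genre HAVING MIN(rating) >= 5.1

Result:
genre  | MIN(rating)
-------+------------
Horror | 7.9        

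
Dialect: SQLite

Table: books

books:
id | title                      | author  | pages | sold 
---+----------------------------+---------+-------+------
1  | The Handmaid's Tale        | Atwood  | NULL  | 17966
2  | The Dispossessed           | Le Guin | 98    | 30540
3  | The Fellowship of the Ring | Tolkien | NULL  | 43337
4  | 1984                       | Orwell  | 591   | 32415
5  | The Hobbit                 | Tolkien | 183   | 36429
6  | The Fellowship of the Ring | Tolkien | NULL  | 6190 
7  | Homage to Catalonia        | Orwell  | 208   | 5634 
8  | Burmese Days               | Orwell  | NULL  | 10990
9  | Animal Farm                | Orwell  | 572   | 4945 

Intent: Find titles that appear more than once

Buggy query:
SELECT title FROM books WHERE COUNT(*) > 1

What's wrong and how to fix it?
Bug: COUNT(*) is an aggregate and cannot be used in WHERE

Fix: GROUP BY title, then filter groups with HAVING COUNT(*) > 1

Corrected query:
SELECT title FROM books GROUP BY title HAVING COUNT(*) > 1

Result:
title                     
--------------------------
The Fellowship of the Ring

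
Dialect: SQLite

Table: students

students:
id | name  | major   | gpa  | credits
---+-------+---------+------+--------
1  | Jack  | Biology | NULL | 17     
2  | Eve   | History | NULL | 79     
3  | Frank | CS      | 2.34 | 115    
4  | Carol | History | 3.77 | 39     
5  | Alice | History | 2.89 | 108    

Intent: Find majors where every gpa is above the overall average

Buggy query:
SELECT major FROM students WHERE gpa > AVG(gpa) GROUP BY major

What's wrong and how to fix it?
Bug: AVG() is an aggregate; it can't sit directly in WHERE

Fix: Compute the overall average in a scalar subquery and compare each group's MIN against it in HAVING

Corrected query:
SELECT major FROM students GROUP BY major HAVING MIN(gpa) > (SELECT AVG(gpa) FROM students)

Result:
(no rows)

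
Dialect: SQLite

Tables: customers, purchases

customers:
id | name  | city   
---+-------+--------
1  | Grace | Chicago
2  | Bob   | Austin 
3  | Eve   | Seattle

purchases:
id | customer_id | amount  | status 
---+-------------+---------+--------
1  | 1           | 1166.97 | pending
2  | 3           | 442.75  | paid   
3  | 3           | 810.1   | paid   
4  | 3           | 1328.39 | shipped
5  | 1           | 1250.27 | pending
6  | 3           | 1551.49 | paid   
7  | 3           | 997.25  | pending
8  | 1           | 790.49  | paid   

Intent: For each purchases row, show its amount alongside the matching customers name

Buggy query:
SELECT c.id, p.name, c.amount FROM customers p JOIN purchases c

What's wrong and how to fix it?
Bug: Missing join condition: each purchases row is matched to all customers rows instead of just its own

Fix: Specify the join condition linking the foreign key to the parent id

Corrected query:
SELECT c.id, p.name, c.amount FROM customers p JOIN purchases c ON c.customer_id = p.id

Result:
id | name  | amount 
---+-------+--------
1  | Grace | 1166.97
2  | Eve   | 442.75 
3  | Eve   | 810.1  
4  | Eve   | 1328.39
5  | Grace | 1250.27
6  | Eve   | 1551.49
7  | Eve   | 997.25 
8  | Grace | 790.49 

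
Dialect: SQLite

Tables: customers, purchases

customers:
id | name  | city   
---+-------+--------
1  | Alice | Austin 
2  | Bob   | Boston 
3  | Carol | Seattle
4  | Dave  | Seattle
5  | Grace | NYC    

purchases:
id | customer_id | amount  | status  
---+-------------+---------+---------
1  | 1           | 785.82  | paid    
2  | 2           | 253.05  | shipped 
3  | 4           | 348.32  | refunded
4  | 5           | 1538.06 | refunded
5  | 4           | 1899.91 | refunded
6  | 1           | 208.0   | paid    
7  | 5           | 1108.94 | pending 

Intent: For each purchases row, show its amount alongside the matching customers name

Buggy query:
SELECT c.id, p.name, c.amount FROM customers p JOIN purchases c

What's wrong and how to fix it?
Bug: JOIN with no ON clause produces a cartesian product; every purchases row pairs with every customers row

Fix: Specify the join condition linking the foreign key to the parent id

Corrected query:
SELECT c.id, p.name, c.amount FROM customers p JOIN purchases c ON c.customer_id = p.id

Result:
id | name  | amount 
---+-------+--------
1  | Alice | 785.82 
2  | Bob   | 253.05 
3  | Dave  | 348.32 
4  | Grace | 1538.06
5  | Dave  | 1899.91
6  | Alice | 208    
7  | Grace | 1108.94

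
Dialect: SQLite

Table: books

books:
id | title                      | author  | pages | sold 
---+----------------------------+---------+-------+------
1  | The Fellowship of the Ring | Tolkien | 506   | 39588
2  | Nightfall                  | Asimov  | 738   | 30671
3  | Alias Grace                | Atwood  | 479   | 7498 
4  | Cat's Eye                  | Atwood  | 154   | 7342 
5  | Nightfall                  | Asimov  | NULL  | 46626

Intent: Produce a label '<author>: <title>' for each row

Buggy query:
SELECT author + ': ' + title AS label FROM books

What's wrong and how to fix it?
Bug: '+' is numeric addition; on text columns SQLite converts them to 0 instead of concatenating

Fix: Use the || operator for string concatenation

Corrected query:
SELECT author || ': ' || title AS label FROM books

Result:
label                              
-----------------------------------
Tolkien: The Fellowship of the Ring
Asimov: Nightfall                  
Atwood: Alias Grace                
Atwood: Cat's Eye                  
Asimov: Nightfall                  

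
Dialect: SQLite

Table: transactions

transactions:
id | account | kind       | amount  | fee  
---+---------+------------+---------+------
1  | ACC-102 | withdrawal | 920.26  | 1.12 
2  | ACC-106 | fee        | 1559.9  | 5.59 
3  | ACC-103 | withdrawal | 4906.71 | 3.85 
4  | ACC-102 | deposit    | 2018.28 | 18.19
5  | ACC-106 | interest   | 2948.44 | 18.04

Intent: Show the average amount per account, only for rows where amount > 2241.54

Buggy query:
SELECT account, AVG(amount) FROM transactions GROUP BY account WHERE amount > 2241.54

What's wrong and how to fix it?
Bug: WHERE cannot follow GROUP BY

Fix: Move the WHERE clause before GROUP BY

Corrected query:
SELECT account, AVG(amount) FROM transactions WHERE amount > 2241.54 GROUP BY account

Result:
account | AVG(amount)
--------+------------
ACC-103 | 4906.71    
ACC-106 | 2948.44    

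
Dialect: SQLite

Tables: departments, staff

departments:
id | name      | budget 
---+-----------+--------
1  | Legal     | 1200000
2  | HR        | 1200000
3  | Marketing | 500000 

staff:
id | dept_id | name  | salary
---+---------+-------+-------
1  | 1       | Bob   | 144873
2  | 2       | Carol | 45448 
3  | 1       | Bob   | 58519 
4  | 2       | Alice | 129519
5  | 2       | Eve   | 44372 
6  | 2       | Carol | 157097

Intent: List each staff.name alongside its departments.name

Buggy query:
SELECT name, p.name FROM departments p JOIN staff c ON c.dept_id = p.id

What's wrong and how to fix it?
Bug: 'name' exists in both joined tables, so the database can't tell which one is meant

Fix: Prefix ambiguous columns with the table alias

Corrected query:
SELECT c.name, p.name FROM departments p JOIN staff c ON c.dept_id = p.id

Result:
name  | name 
------+------
Bob   | Legal
Carol | HR   
Bob   | Legal
Alice | HR   
Eve   | HR   
Carol | HR   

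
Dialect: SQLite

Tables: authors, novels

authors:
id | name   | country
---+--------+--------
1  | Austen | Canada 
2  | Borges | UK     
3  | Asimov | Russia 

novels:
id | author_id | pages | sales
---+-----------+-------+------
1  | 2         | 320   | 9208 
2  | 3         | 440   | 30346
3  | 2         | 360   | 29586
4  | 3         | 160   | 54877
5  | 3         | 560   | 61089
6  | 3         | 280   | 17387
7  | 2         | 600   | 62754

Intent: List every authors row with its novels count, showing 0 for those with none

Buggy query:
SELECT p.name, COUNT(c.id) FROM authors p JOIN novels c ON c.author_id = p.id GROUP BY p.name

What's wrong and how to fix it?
Bug: An inner join excludes parents with zero children

Fix: Use LEFT JOIN so parents without children still appear (COUNT(c.id) gives 0)

Corrected query:
SELECT p.name, COUNT(c.id) FROM authors p LEFT JOIN novels c ON c.author_id = p.id GROUP BY p.name

Result:
name   | COUNT(c.id)
-------+------------
Asimov | 4          
Austen | 0          
Borges | 3          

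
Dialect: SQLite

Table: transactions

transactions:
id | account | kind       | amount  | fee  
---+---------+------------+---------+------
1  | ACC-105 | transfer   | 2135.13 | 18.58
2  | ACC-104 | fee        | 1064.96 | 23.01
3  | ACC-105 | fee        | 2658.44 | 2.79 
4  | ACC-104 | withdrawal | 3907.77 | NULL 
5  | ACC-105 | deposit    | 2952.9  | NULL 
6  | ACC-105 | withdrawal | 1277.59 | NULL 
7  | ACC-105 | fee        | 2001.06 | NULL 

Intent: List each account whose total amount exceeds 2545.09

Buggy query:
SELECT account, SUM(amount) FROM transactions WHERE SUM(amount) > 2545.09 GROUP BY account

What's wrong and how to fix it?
Bug: Aggregate functions cannot appear in a WHERE clause

Fix: Move the aggregate condition to a HAVING clause

Corrected query:
SELECT account, SUM(amount) FROM transactions GROUP BY account HAVING SUM(amount) > 2545.09

Result:
account | SUM(amount)
--------+------------
ACC-104 | 4972.73    
ACC-105 | 11025.12   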